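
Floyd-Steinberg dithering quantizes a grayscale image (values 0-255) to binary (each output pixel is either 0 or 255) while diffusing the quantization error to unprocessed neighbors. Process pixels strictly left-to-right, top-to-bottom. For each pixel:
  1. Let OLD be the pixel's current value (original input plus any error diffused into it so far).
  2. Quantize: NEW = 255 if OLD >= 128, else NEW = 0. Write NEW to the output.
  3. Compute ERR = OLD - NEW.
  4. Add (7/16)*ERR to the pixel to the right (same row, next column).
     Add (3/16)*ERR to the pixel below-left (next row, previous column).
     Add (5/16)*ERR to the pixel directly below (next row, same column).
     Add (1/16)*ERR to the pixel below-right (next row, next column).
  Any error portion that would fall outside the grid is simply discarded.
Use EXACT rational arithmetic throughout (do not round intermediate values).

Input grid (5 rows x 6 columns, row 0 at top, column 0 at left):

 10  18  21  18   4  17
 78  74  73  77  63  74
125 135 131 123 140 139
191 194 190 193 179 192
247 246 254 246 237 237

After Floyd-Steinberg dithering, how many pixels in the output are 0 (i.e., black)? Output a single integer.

(0,0): OLD=10 → NEW=0, ERR=10
(0,1): OLD=179/8 → NEW=0, ERR=179/8
(0,2): OLD=3941/128 → NEW=0, ERR=3941/128
(0,3): OLD=64451/2048 → NEW=0, ERR=64451/2048
(0,4): OLD=582229/32768 → NEW=0, ERR=582229/32768
(0,5): OLD=12988499/524288 → NEW=0, ERR=12988499/524288
(1,0): OLD=10921/128 → NEW=0, ERR=10921/128
(1,1): OLD=127711/1024 → NEW=0, ERR=127711/1024
(1,2): OLD=4734475/32768 → NEW=255, ERR=-3621365/32768
(1,3): OLD=5733071/131072 → NEW=0, ERR=5733071/131072
(1,4): OLD=791051565/8388608 → NEW=0, ERR=791051565/8388608
(1,5): OLD=16657603371/134217728 → NEW=0, ERR=16657603371/134217728
(2,0): OLD=2867973/16384 → NEW=255, ERR=-1309947/16384
(2,1): OLD=64805063/524288 → NEW=0, ERR=64805063/524288
(2,2): OLD=1397018773/8388608 → NEW=255, ERR=-742076267/8388608
(2,3): OLD=7297457325/67108864 → NEW=0, ERR=7297457325/67108864
(2,4): OLD=521939713287/2147483648 → NEW=255, ERR=-25668616953/2147483648
(2,5): OLD=6131440784801/34359738368 → NEW=255, ERR=-2630292499039/34359738368
(3,0): OLD=1587047797/8388608 → NEW=255, ERR=-552047243/8388608
(3,1): OLD=12230695953/67108864 → NEW=255, ERR=-4882064367/67108864
(3,2): OLD=85170432675/536870912 → NEW=255, ERR=-51731649885/536870912
(3,3): OLD=6083559105033/34359738368 → NEW=255, ERR=-2678174178807/34359738368
(3,4): OLD=36725501365673/274877906944 → NEW=255, ERR=-33368364905047/274877906944
(3,5): OLD=502349092865095/4398046511104 → NEW=0, ERR=502349092865095/4398046511104
(4,0): OLD=228486147707/1073741824 → NEW=255, ERR=-45318017413/1073741824
(4,1): OLD=3137404601599/17179869184 → NEW=255, ERR=-1243462040321/17179869184
(4,2): OLD=95141240707533/549755813888 → NEW=255, ERR=-45046491833907/549755813888
(4,3): OLD=1381076107408737/8796093022208 → NEW=255, ERR=-861927613254303/8796093022208
(4,4): OLD=24310835030041073/140737488355328 → NEW=255, ERR=-11577224500567567/140737488355328
(4,5): OLD=515927236366461943/2251799813685248 → NEW=255, ERR=-58281716123276297/2251799813685248
Output grid:
  Row 0: ......  (6 black, running=6)
  Row 1: ..#...  (5 black, running=11)
  Row 2: #.#.##  (2 black, running=13)
  Row 3: #####.  (1 black, running=14)
  Row 4: ######  (0 black, running=14)

Answer: 14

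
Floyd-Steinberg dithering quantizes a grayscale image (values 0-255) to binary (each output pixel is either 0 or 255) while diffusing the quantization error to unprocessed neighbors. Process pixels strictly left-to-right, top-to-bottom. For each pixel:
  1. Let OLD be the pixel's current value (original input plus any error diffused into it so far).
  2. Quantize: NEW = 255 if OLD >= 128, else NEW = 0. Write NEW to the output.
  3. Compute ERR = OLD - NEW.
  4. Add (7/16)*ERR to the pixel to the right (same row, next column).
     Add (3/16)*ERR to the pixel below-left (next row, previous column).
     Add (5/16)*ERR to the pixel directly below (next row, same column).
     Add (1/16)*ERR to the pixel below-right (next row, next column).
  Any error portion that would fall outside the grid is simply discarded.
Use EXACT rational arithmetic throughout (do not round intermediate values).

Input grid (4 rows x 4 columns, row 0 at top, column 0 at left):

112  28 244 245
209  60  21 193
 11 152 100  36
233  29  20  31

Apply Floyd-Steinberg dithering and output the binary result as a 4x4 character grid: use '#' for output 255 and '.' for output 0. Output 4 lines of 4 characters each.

Answer: ..##
#..#
.#..
#...

Derivation:
(0,0): OLD=112 → NEW=0, ERR=112
(0,1): OLD=77 → NEW=0, ERR=77
(0,2): OLD=4443/16 → NEW=255, ERR=363/16
(0,3): OLD=65261/256 → NEW=255, ERR=-19/256
(1,0): OLD=4135/16 → NEW=255, ERR=55/16
(1,1): OLD=12393/128 → NEW=0, ERR=12393/128
(1,2): OLD=308213/4096 → NEW=0, ERR=308213/4096
(1,3): OLD=14897347/65536 → NEW=255, ERR=-1814333/65536
(2,0): OLD=61907/2048 → NEW=0, ERR=61907/2048
(2,1): OLD=13749769/65536 → NEW=255, ERR=-2961911/65536
(2,2): OLD=13710435/131072 → NEW=0, ERR=13710435/131072
(2,3): OLD=163190003/2097152 → NEW=0, ERR=163190003/2097152
(3,0): OLD=245337595/1048576 → NEW=255, ERR=-22049285/1048576
(3,1): OLD=455988213/16777216 → NEW=0, ERR=455988213/16777216
(3,2): OLD=20493615867/268435456 → NEW=0, ERR=20493615867/268435456
(3,3): OLD=409119870045/4294967296 → NEW=0, ERR=409119870045/4294967296
Row 0: ..##
Row 1: #..#
Row 2: .#..
Row 3: #...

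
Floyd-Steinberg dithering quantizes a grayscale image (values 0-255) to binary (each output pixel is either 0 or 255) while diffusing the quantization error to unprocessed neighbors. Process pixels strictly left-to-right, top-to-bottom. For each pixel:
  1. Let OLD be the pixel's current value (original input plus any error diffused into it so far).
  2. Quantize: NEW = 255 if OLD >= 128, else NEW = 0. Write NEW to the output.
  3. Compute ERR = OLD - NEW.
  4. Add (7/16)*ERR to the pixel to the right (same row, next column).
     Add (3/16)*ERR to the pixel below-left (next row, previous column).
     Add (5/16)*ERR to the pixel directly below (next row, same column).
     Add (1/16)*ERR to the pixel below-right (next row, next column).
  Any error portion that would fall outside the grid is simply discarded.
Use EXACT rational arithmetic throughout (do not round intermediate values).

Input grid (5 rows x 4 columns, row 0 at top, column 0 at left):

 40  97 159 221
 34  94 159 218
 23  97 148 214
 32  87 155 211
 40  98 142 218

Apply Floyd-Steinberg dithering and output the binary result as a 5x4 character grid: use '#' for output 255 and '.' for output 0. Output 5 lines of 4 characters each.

Answer: ..##
.#.#
..##
.#.#
..##

Derivation:
(0,0): OLD=40 → NEW=0, ERR=40
(0,1): OLD=229/2 → NEW=0, ERR=229/2
(0,2): OLD=6691/32 → NEW=255, ERR=-1469/32
(0,3): OLD=102869/512 → NEW=255, ERR=-27691/512
(1,0): OLD=2175/32 → NEW=0, ERR=2175/32
(1,1): OLD=39273/256 → NEW=255, ERR=-26007/256
(1,2): OLD=796461/8192 → NEW=0, ERR=796461/8192
(1,3): OLD=31557579/131072 → NEW=255, ERR=-1865781/131072
(2,0): OLD=103187/4096 → NEW=0, ERR=103187/4096
(2,1): OLD=12943665/131072 → NEW=0, ERR=12943665/131072
(2,2): OLD=55723513/262144 → NEW=255, ERR=-11123207/262144
(2,3): OLD=826547549/4194304 → NEW=255, ERR=-242999971/4194304
(3,0): OLD=122449779/2097152 → NEW=0, ERR=122449779/2097152
(3,1): OLD=4597752013/33554432 → NEW=255, ERR=-3958628147/33554432
(3,2): OLD=45867320787/536870912 → NEW=0, ERR=45867320787/536870912
(3,3): OLD=1955247135045/8589934592 → NEW=255, ERR=-235186185915/8589934592
(4,0): OLD=19394934359/536870912 → NEW=0, ERR=19394934359/536870912
(4,1): OLD=414918492277/4294967296 → NEW=0, ERR=414918492277/4294967296
(4,2): OLD=27275608584485/137438953472 → NEW=255, ERR=-7771324550875/137438953472
(4,3): OLD=417914937102483/2199023255552 → NEW=255, ERR=-142835993063277/2199023255552
Row 0: ..##
Row 1: .#.#
Row 2: ..##
Row 3: .#.#
Row 4: ..##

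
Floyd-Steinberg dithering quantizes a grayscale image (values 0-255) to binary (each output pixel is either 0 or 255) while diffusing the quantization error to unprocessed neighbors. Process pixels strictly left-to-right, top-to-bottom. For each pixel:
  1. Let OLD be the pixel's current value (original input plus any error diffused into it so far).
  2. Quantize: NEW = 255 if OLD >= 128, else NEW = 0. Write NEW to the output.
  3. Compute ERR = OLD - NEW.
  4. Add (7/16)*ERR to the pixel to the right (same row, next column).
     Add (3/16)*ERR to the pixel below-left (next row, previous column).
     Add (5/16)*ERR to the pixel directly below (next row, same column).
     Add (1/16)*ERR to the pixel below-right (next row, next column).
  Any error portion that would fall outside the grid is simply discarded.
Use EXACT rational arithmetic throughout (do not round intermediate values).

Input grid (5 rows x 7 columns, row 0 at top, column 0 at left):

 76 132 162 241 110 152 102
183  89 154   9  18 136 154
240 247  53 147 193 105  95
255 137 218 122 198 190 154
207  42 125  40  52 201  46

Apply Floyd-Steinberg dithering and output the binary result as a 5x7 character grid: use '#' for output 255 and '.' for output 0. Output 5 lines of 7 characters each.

Answer: .#.#.#.
#.#..##
##.##..
###.###
#....#.

Derivation:
(0,0): OLD=76 → NEW=0, ERR=76
(0,1): OLD=661/4 → NEW=255, ERR=-359/4
(0,2): OLD=7855/64 → NEW=0, ERR=7855/64
(0,3): OLD=301769/1024 → NEW=255, ERR=40649/1024
(0,4): OLD=2086783/16384 → NEW=0, ERR=2086783/16384
(0,5): OLD=54453369/262144 → NEW=255, ERR=-12393351/262144
(0,6): OLD=341065551/4194304 → NEW=0, ERR=341065551/4194304
(1,0): OLD=12155/64 → NEW=255, ERR=-4165/64
(1,1): OLD=30845/512 → NEW=0, ERR=30845/512
(1,2): OLD=3613409/16384 → NEW=255, ERR=-564511/16384
(1,3): OLD=2482717/65536 → NEW=0, ERR=2482717/65536
(1,4): OLD=285182279/4194304 → NEW=0, ERR=285182279/4194304
(1,5): OLD=5844513239/33554432 → NEW=255, ERR=-2711866921/33554432
(1,6): OLD=75751325113/536870912 → NEW=255, ERR=-61150757447/536870912
(2,0): OLD=1892015/8192 → NEW=255, ERR=-196945/8192
(2,1): OLD=64167765/262144 → NEW=255, ERR=-2678955/262144
(2,2): OLD=203969791/4194304 → NEW=0, ERR=203969791/4194304
(2,3): OLD=6399146503/33554432 → NEW=255, ERR=-2157233657/33554432
(2,4): OLD=46529145959/268435456 → NEW=255, ERR=-21921895321/268435456
(2,5): OLD=231138303357/8589934592 → NEW=0, ERR=231138303357/8589934592
(2,6): OLD=9088370175803/137438953472 → NEW=0, ERR=9088370175803/137438953472
(3,0): OLD=1029999455/4194304 → NEW=255, ERR=-39548065/4194304
(3,1): OLD=4606917523/33554432 → NEW=255, ERR=-3949462637/33554432
(3,2): OLD=45367902393/268435456 → NEW=255, ERR=-23083138887/268435456
(3,3): OLD=55850768071/1073741824 → NEW=0, ERR=55850768071/1073741824
(3,4): OLD=26974215641951/137438953472 → NEW=255, ERR=-8072717493409/137438953472
(3,5): OLD=197918780246317/1099511627776 → NEW=255, ERR=-82456684836563/1099511627776
(3,6): OLD=2525120366845939/17592186044416 → NEW=255, ERR=-1960887074480141/17592186044416
(4,0): OLD=97701968273/536870912 → NEW=255, ERR=-39200114287/536870912
(4,1): OLD=-373141543747/8589934592 → NEW=0, ERR=-373141543747/8589934592
(4,2): OLD=11203932154483/137438953472 → NEW=0, ERR=11203932154483/137438953472
(4,3): OLD=83048113639265/1099511627776 → NEW=0, ERR=83048113639265/1099511627776
(4,4): OLD=491521451021571/8796093022208 → NEW=0, ERR=491521451021571/8796093022208
(4,5): OLD=49945266783622035/281474976710656 → NEW=255, ERR=-21830852277595245/281474976710656
(4,6): OLD=-123630260360695307/4503599627370496 → NEW=0, ERR=-123630260360695307/4503599627370496
Row 0: .#.#.#.
Row 1: #.#..##
Row 2: ##.##..
Row 3: ###.###
Row 4: #....#.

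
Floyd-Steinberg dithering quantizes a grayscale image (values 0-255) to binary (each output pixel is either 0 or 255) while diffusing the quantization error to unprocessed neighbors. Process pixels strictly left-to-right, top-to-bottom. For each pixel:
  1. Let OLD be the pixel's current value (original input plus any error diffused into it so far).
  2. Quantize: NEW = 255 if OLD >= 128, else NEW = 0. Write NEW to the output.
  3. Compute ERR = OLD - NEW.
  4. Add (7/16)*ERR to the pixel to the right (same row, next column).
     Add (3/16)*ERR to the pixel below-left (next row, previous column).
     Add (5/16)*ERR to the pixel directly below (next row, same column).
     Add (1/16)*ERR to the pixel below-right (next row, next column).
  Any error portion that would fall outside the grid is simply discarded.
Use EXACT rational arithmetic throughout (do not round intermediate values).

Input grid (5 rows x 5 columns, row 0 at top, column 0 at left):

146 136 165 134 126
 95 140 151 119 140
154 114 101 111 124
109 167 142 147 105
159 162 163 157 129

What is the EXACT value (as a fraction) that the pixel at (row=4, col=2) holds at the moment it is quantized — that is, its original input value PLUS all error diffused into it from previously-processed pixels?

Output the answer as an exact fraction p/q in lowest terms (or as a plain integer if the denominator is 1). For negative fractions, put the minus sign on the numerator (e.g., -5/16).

(0,0): OLD=146 → NEW=255, ERR=-109
(0,1): OLD=1413/16 → NEW=0, ERR=1413/16
(0,2): OLD=52131/256 → NEW=255, ERR=-13149/256
(0,3): OLD=456821/4096 → NEW=0, ERR=456821/4096
(0,4): OLD=11455283/65536 → NEW=255, ERR=-5256397/65536
(1,0): OLD=19839/256 → NEW=0, ERR=19839/256
(1,1): OLD=379001/2048 → NEW=255, ERR=-143239/2048
(1,2): OLD=8570861/65536 → NEW=255, ERR=-8140819/65536
(1,3): OLD=21301289/262144 → NEW=0, ERR=21301289/262144
(1,4): OLD=660420187/4194304 → NEW=255, ERR=-409127333/4194304
(2,0): OLD=5410115/32768 → NEW=255, ERR=-2945725/32768
(2,1): OLD=36035601/1048576 → NEW=0, ERR=36035601/1048576
(2,2): OLD=1477759603/16777216 → NEW=0, ERR=1477759603/16777216
(2,3): OLD=39963487657/268435456 → NEW=255, ERR=-28487553623/268435456
(2,4): OLD=224054842719/4294967296 → NEW=0, ERR=224054842719/4294967296
(3,0): OLD=1465507347/16777216 → NEW=0, ERR=1465507347/16777216
(3,1): OLD=30447594135/134217728 → NEW=255, ERR=-3777926505/134217728
(3,2): OLD=598977606189/4294967296 → NEW=255, ERR=-496239054291/4294967296
(3,3): OLD=674944549605/8589934592 → NEW=0, ERR=674944549605/8589934592
(3,4): OLD=20484648673049/137438953472 → NEW=255, ERR=-14562284462311/137438953472
(4,0): OLD=388736414397/2147483648 → NEW=255, ERR=-158871915843/2147483648
(4,1): OLD=7190332886589/68719476736 → NEW=0, ERR=7190332886589/68719476736
(4,2): OLD=204117972010291/1099511627776 → NEW=255, ERR=-76257493072589/1099511627776
Target (4,2): original=163, with diffused error = 204117972010291/1099511627776

Answer: 204117972010291/1099511627776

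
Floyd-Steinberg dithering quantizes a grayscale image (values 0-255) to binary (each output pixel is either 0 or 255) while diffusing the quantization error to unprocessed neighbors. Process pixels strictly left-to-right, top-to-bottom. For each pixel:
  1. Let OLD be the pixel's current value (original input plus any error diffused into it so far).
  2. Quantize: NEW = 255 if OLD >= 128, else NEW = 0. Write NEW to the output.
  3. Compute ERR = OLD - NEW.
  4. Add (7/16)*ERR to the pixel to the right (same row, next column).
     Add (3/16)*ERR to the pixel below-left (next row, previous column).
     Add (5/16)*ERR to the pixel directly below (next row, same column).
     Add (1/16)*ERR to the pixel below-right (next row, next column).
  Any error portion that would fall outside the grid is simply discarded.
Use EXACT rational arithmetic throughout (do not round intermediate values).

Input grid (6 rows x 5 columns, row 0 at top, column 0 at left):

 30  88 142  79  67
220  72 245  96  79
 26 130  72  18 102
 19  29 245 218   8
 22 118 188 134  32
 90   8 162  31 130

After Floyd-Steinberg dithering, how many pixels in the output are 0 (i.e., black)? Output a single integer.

(0,0): OLD=30 → NEW=0, ERR=30
(0,1): OLD=809/8 → NEW=0, ERR=809/8
(0,2): OLD=23839/128 → NEW=255, ERR=-8801/128
(0,3): OLD=100185/2048 → NEW=0, ERR=100185/2048
(0,4): OLD=2896751/32768 → NEW=0, ERR=2896751/32768
(1,0): OLD=31787/128 → NEW=255, ERR=-853/128
(1,1): OLD=91821/1024 → NEW=0, ERR=91821/1024
(1,2): OLD=9117233/32768 → NEW=255, ERR=761393/32768
(1,3): OLD=17528349/131072 → NEW=255, ERR=-15895011/131072
(1,4): OLD=118756791/2097152 → NEW=0, ERR=118756791/2097152
(2,0): OLD=667327/16384 → NEW=0, ERR=667327/16384
(2,1): OLD=94257189/524288 → NEW=255, ERR=-39436251/524288
(2,2): OLD=245109679/8388608 → NEW=0, ERR=245109679/8388608
(2,3): OLD=665281437/134217728 → NEW=0, ERR=665281437/134217728
(2,4): OLD=245425984011/2147483648 → NEW=0, ERR=245425984011/2147483648
(3,0): OLD=147847119/8388608 → NEW=0, ERR=147847119/8388608
(3,1): OLD=1424672163/67108864 → NEW=0, ERR=1424672163/67108864
(3,2): OLD=557587842417/2147483648 → NEW=255, ERR=9979512177/2147483648
(3,3): OLD=1051566011785/4294967296 → NEW=255, ERR=-43650648695/4294967296
(3,4): OLD=2719750119117/68719476736 → NEW=0, ERR=2719750119117/68719476736
(4,0): OLD=33810221377/1073741824 → NEW=0, ERR=33810221377/1073741824
(4,1): OLD=4823527171777/34359738368 → NEW=255, ERR=-3938206112063/34359738368
(4,2): OLD=76266827779439/549755813888 → NEW=255, ERR=-63920904762001/549755813888
(4,3): OLD=771122474453185/8796093022208 → NEW=0, ERR=771122474453185/8796093022208
(4,4): OLD=11552700496250311/140737488355328 → NEW=0, ERR=11552700496250311/140737488355328
(5,0): OLD=43073040334051/549755813888 → NEW=0, ERR=43073040334051/549755813888
(5,1): OLD=-58814171694999/4398046511104 → NEW=0, ERR=-58814171694999/4398046511104
(5,2): OLD=18167588987544497/140737488355328 → NEW=255, ERR=-17720470543064143/140737488355328
(5,3): OLD=6436662062181791/562949953421312 → NEW=0, ERR=6436662062181791/562949953421312
(5,4): OLD=1496398385841611557/9007199254740992 → NEW=255, ERR=-800437424117341403/9007199254740992
Output grid:
  Row 0: ..#..  (4 black, running=4)
  Row 1: #.##.  (2 black, running=6)
  Row 2: .#...  (4 black, running=10)
  Row 3: ..##.  (3 black, running=13)
  Row 4: .##..  (3 black, running=16)
  Row 5: ..#.#  (3 black, running=19)

Answer: 19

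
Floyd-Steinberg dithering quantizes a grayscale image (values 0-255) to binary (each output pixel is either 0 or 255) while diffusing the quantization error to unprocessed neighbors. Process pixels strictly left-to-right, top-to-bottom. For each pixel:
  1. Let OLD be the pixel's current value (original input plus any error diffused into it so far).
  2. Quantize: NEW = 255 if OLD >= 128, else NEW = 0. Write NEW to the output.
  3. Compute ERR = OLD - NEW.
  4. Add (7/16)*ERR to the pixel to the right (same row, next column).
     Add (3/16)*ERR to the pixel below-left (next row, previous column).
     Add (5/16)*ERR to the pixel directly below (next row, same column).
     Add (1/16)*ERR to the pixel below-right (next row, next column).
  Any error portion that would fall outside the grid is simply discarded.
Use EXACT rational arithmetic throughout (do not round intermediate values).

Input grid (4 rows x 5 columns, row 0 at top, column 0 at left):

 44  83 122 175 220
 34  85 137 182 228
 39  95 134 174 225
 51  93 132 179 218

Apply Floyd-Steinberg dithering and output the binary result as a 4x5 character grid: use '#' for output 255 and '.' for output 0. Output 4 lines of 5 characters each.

(0,0): OLD=44 → NEW=0, ERR=44
(0,1): OLD=409/4 → NEW=0, ERR=409/4
(0,2): OLD=10671/64 → NEW=255, ERR=-5649/64
(0,3): OLD=139657/1024 → NEW=255, ERR=-121463/1024
(0,4): OLD=2754239/16384 → NEW=255, ERR=-1423681/16384
(1,0): OLD=4283/64 → NEW=0, ERR=4283/64
(1,1): OLD=67805/512 → NEW=255, ERR=-62755/512
(1,2): OLD=654433/16384 → NEW=0, ERR=654433/16384
(1,3): OLD=9214253/65536 → NEW=255, ERR=-7497427/65536
(1,4): OLD=150346087/1048576 → NEW=255, ERR=-117040793/1048576
(2,0): OLD=302543/8192 → NEW=0, ERR=302543/8192
(2,1): OLD=22158229/262144 → NEW=0, ERR=22158229/262144
(2,2): OLD=647399295/4194304 → NEW=255, ERR=-422148225/4194304
(2,3): OLD=5085773453/67108864 → NEW=0, ERR=5085773453/67108864
(2,4): OLD=232061905563/1073741824 → NEW=255, ERR=-41742259557/1073741824
(3,0): OLD=328791071/4194304 → NEW=0, ERR=328791071/4194304
(3,1): OLD=4601888755/33554432 → NEW=255, ERR=-3954491405/33554432
(3,2): OLD=73529010081/1073741824 → NEW=0, ERR=73529010081/1073741824
(3,3): OLD=470433100809/2147483648 → NEW=255, ERR=-77175229431/2147483648
(3,4): OLD=6695518513133/34359738368 → NEW=255, ERR=-2066214770707/34359738368
Row 0: ..###
Row 1: .#.##
Row 2: ..#.#
Row 3: .#.##

Answer: ..###
.#.##
..#.#
.#.##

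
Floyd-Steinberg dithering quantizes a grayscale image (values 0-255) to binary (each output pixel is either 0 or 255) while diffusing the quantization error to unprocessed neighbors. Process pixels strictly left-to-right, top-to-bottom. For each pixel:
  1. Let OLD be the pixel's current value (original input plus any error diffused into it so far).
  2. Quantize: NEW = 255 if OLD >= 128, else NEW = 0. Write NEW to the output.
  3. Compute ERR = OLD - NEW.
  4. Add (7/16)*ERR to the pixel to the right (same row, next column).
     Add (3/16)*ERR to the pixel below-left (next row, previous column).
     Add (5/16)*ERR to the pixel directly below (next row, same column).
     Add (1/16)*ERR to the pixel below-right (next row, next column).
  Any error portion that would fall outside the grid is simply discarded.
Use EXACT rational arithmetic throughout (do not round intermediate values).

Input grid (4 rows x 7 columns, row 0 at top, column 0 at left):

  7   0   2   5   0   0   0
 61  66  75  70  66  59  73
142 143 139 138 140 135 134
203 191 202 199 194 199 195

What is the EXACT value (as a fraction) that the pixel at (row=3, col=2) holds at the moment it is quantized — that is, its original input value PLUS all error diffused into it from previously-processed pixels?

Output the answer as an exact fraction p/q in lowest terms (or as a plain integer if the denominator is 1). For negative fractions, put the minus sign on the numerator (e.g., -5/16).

(0,0): OLD=7 → NEW=0, ERR=7
(0,1): OLD=49/16 → NEW=0, ERR=49/16
(0,2): OLD=855/256 → NEW=0, ERR=855/256
(0,3): OLD=26465/4096 → NEW=0, ERR=26465/4096
(0,4): OLD=185255/65536 → NEW=0, ERR=185255/65536
(0,5): OLD=1296785/1048576 → NEW=0, ERR=1296785/1048576
(0,6): OLD=9077495/16777216 → NEW=0, ERR=9077495/16777216
(1,0): OLD=16323/256 → NEW=0, ERR=16323/256
(1,1): OLD=196437/2048 → NEW=0, ERR=196437/2048
(1,2): OLD=7825657/65536 → NEW=0, ERR=7825657/65536
(1,3): OLD=32767941/262144 → NEW=0, ERR=32767941/262144
(1,4): OLD=2050284399/16777216 → NEW=0, ERR=2050284399/16777216
(1,5): OLD=15184041631/134217728 → NEW=0, ERR=15184041631/134217728
(1,6): OLD=263583686001/2147483648 → NEW=0, ERR=263583686001/2147483648
(2,0): OLD=5895287/32768 → NEW=255, ERR=-2460553/32768
(2,1): OLD=174584205/1048576 → NEW=255, ERR=-92802675/1048576
(2,2): OLD=2802257895/16777216 → NEW=255, ERR=-1475932185/16777216
(2,3): OLD=22676265071/134217728 → NEW=255, ERR=-11549255569/134217728
(2,4): OLD=182071804191/1073741824 → NEW=255, ERR=-91732360929/1073741824
(2,5): OLD=5622222418229/34359738368 → NEW=255, ERR=-3139510865611/34359738368
(2,6): OLD=76664512539331/549755813888 → NEW=255, ERR=-63523220002109/549755813888
(3,0): OLD=2733678343/16777216 → NEW=255, ERR=-1544511737/16777216
(3,1): OLD=13673888123/134217728 → NEW=0, ERR=13673888123/134217728
(3,2): OLD=211972558625/1073741824 → NEW=255, ERR=-61831606495/1073741824
Target (3,2): original=202, with diffused error = 211972558625/1073741824

Answer: 211972558625/1073741824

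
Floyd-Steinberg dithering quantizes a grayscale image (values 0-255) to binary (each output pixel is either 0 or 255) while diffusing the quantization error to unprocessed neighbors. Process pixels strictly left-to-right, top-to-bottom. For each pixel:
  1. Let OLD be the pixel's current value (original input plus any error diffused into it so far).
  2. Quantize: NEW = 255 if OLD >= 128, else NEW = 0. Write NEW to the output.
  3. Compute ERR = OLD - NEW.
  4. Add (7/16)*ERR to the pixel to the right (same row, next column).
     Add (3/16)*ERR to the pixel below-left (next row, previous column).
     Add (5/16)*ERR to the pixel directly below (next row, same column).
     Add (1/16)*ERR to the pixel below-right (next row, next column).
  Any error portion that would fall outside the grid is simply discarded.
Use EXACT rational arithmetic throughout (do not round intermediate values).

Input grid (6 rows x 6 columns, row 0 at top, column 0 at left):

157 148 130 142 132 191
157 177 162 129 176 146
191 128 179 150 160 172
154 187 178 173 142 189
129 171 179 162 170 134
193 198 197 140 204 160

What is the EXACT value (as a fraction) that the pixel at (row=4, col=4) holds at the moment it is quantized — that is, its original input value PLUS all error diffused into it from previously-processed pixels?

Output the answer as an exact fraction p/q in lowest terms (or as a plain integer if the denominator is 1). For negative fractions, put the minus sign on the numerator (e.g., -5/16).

(0,0): OLD=157 → NEW=255, ERR=-98
(0,1): OLD=841/8 → NEW=0, ERR=841/8
(0,2): OLD=22527/128 → NEW=255, ERR=-10113/128
(0,3): OLD=220025/2048 → NEW=0, ERR=220025/2048
(0,4): OLD=5865551/32768 → NEW=255, ERR=-2490289/32768
(0,5): OLD=82706985/524288 → NEW=255, ERR=-50986455/524288
(1,0): OLD=18699/128 → NEW=255, ERR=-13941/128
(1,1): OLD=144653/1024 → NEW=255, ERR=-116467/1024
(1,2): OLD=3744209/32768 → NEW=0, ERR=3744209/32768
(1,3): OLD=25346205/131072 → NEW=255, ERR=-8077155/131072
(1,4): OLD=954378583/8388608 → NEW=0, ERR=954378583/8388608
(1,5): OLD=21560007985/134217728 → NEW=255, ERR=-12665512655/134217728
(2,0): OLD=2222303/16384 → NEW=255, ERR=-1955617/16384
(2,1): OLD=28759237/524288 → NEW=0, ERR=28759237/524288
(2,2): OLD=1845855247/8388608 → NEW=255, ERR=-293239793/8388608
(2,3): OLD=9658472151/67108864 → NEW=255, ERR=-7454288169/67108864
(2,4): OLD=269320091269/2147483648 → NEW=0, ERR=269320091269/2147483648
(2,5): OLD=7026195543027/34359738368 → NEW=255, ERR=-1735537740813/34359738368
(3,0): OLD=1065224623/8388608 → NEW=0, ERR=1065224623/8388608
(3,1): OLD=16487515587/67108864 → NEW=255, ERR=-625244733/67108864
(3,2): OLD=78169028825/536870912 → NEW=255, ERR=-58733053735/536870912
(3,3): OLD=3839914012843/34359738368 → NEW=0, ERR=3839914012843/34359738368
(3,4): OLD=58733561099275/274877906944 → NEW=255, ERR=-11360305171445/274877906944
(3,5): OLD=716760116448453/4398046511104 → NEW=255, ERR=-404741743883067/4398046511104
(4,0): OLD=179245946017/1073741824 → NEW=255, ERR=-94558219103/1073741824
(4,1): OLD=2009780947437/17179869184 → NEW=0, ERR=2009780947437/17179869184
(4,2): OLD=118948263490103/549755813888 → NEW=255, ERR=-21239469051337/549755813888
(4,3): OLD=1455179429212467/8796093022208 → NEW=255, ERR=-787824291450573/8796093022208
(4,4): OLD=15147521676809955/140737488355328 → NEW=0, ERR=15147521676809955/140737488355328
Target (4,4): original=170, with diffused error = 15147521676809955/140737488355328

Answer: 15147521676809955/140737488355328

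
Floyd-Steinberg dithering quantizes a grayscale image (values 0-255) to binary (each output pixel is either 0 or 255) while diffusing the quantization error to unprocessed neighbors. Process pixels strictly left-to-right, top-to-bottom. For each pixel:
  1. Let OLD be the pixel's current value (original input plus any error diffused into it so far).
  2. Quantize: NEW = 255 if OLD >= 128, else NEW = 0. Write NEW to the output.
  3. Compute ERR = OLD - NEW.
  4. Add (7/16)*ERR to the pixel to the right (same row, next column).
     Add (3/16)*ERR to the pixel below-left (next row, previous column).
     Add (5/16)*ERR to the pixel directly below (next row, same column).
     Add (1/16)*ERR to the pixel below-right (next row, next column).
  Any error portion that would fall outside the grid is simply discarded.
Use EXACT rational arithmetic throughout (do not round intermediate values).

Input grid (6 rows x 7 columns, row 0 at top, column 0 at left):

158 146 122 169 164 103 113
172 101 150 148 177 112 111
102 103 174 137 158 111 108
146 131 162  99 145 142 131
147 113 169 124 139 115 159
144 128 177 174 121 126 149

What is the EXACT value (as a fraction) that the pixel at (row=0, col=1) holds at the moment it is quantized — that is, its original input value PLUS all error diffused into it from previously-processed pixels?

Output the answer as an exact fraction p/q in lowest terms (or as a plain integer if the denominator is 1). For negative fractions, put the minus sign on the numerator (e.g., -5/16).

(0,0): OLD=158 → NEW=255, ERR=-97
(0,1): OLD=1657/16 → NEW=0, ERR=1657/16
Target (0,1): original=146, with diffused error = 1657/16

Answer: 1657/16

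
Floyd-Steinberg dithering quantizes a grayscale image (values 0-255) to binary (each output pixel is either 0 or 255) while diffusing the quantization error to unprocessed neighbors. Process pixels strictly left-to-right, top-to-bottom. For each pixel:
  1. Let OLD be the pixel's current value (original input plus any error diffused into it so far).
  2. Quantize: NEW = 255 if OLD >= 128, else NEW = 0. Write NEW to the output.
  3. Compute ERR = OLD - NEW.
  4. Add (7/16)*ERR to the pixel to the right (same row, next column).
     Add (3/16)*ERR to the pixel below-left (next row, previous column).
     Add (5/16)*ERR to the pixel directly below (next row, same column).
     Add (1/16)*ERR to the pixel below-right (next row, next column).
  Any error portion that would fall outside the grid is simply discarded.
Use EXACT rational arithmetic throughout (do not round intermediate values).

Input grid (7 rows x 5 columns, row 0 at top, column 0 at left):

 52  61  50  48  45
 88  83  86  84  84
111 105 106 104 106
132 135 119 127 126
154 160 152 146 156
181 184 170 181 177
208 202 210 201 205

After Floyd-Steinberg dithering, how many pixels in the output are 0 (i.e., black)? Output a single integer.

Answer: 17

Derivation:
(0,0): OLD=52 → NEW=0, ERR=52
(0,1): OLD=335/4 → NEW=0, ERR=335/4
(0,2): OLD=5545/64 → NEW=0, ERR=5545/64
(0,3): OLD=87967/1024 → NEW=0, ERR=87967/1024
(0,4): OLD=1353049/16384 → NEW=0, ERR=1353049/16384
(1,0): OLD=7677/64 → NEW=0, ERR=7677/64
(1,1): OLD=92747/512 → NEW=255, ERR=-37813/512
(1,2): OLD=1672903/16384 → NEW=0, ERR=1672903/16384
(1,3): OLD=11561611/65536 → NEW=255, ERR=-5150069/65536
(1,4): OLD=84720769/1048576 → NEW=0, ERR=84720769/1048576
(2,0): OLD=1102953/8192 → NEW=255, ERR=-986007/8192
(2,1): OLD=14654963/262144 → NEW=0, ERR=14654963/262144
(2,2): OLD=599852121/4194304 → NEW=255, ERR=-469695399/4194304
(2,3): OLD=3488344379/67108864 → NEW=0, ERR=3488344379/67108864
(2,4): OLD=160072019421/1073741824 → NEW=255, ERR=-113732145699/1073741824
(3,0): OLD=439851897/4194304 → NEW=0, ERR=439851897/4194304
(3,1): OLD=5698567589/33554432 → NEW=255, ERR=-2857812571/33554432
(3,2): OLD=64406972807/1073741824 → NEW=0, ERR=64406972807/1073741824
(3,3): OLD=306290160887/2147483648 → NEW=255, ERR=-241318169353/2147483648
(3,4): OLD=1614405412035/34359738368 → NEW=0, ERR=1614405412035/34359738368
(4,0): OLD=91698758615/536870912 → NEW=255, ERR=-45203323945/536870912
(4,1): OLD=1964505526903/17179869184 → NEW=0, ERR=1964505526903/17179869184
(4,2): OLD=53430702267545/274877906944 → NEW=255, ERR=-16663164003175/274877906944
(4,3): OLD=426262929140471/4398046511104 → NEW=0, ERR=426262929140471/4398046511104
(4,4): OLD=14500364448566337/70368744177664 → NEW=255, ERR=-3443665316737983/70368744177664
(5,0): OLD=48413885906373/274877906944 → NEW=255, ERR=-21679980364347/274877906944
(5,1): OLD=370753771887791/2199023255552 → NEW=255, ERR=-189997158277969/2199023255552
(5,2): OLD=9751375376365895/70368744177664 → NEW=255, ERR=-8192654388938425/70368744177664
(5,3): OLD=41485892703039225/281474976710656 → NEW=255, ERR=-30290226358178055/281474976710656
(5,4): OLD=543513070667561891/4503599627370496 → NEW=0, ERR=543513070667561891/4503599627370496
(6,0): OLD=5881158705069269/35184372088832 → NEW=255, ERR=-3090856177582891/35184372088832
(6,1): OLD=123632211231486427/1125899906842624 → NEW=0, ERR=123632211231486427/1125899906842624
(6,2): OLD=3532275553160090841/18014398509481984 → NEW=255, ERR=-1061396066757815079/18014398509481984
(6,3): OLD=45236498029014883283/288230376151711744 → NEW=255, ERR=-28262247889671611437/288230376151711744
(6,4): OLD=890466889372758717061/4611686018427387904 → NEW=255, ERR=-285513045326225198459/4611686018427387904
Output grid:
  Row 0: .....  (5 black, running=5)
  Row 1: .#.#.  (3 black, running=8)
  Row 2: #.#.#  (2 black, running=10)
  Row 3: .#.#.  (3 black, running=13)
  Row 4: #.#.#  (2 black, running=15)
  Row 5: ####.  (1 black, running=16)
  Row 6: #.###  (1 black, running=17)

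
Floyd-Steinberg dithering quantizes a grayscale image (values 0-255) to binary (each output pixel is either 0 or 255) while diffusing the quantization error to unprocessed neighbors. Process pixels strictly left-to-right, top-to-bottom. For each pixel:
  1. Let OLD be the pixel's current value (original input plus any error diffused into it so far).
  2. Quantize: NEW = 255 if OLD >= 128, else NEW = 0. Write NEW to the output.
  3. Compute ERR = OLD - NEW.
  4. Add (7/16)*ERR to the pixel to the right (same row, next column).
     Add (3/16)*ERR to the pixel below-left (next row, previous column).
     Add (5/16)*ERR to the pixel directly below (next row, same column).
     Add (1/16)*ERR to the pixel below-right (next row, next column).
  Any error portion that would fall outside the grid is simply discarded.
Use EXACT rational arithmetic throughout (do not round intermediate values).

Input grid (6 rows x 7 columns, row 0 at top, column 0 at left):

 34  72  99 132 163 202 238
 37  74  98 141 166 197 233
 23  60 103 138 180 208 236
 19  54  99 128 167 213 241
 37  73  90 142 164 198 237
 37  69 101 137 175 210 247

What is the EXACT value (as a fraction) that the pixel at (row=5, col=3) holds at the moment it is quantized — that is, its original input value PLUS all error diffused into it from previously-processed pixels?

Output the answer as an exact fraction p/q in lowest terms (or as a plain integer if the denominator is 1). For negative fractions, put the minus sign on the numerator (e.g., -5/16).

(0,0): OLD=34 → NEW=0, ERR=34
(0,1): OLD=695/8 → NEW=0, ERR=695/8
(0,2): OLD=17537/128 → NEW=255, ERR=-15103/128
(0,3): OLD=164615/2048 → NEW=0, ERR=164615/2048
(0,4): OLD=6493489/32768 → NEW=255, ERR=-1862351/32768
(0,5): OLD=92869719/524288 → NEW=255, ERR=-40823721/524288
(0,6): OLD=1710722657/8388608 → NEW=255, ERR=-428372383/8388608
(1,0): OLD=8181/128 → NEW=0, ERR=8181/128
(1,1): OLD=111731/1024 → NEW=0, ERR=111731/1024
(1,2): OLD=4239023/32768 → NEW=255, ERR=-4116817/32768
(1,3): OLD=12205667/131072 → NEW=0, ERR=12205667/131072
(1,4): OLD=1504949801/8388608 → NEW=255, ERR=-634145239/8388608
(1,5): OLD=8487049529/67108864 → NEW=0, ERR=8487049529/67108864
(1,6): OLD=287230860087/1073741824 → NEW=255, ERR=13426694967/1073741824
(2,0): OLD=1039265/16384 → NEW=0, ERR=1039265/16384
(2,1): OLD=53627835/524288 → NEW=0, ERR=53627835/524288
(2,2): OLD=1113750385/8388608 → NEW=255, ERR=-1025344655/8388608
(2,3): OLD=6147053225/67108864 → NEW=0, ERR=6147053225/67108864
(2,4): OLD=121323770713/536870912 → NEW=255, ERR=-15578311847/536870912
(2,5): OLD=3993389881043/17179869184 → NEW=255, ERR=-387476760877/17179869184
(2,6): OLD=65405668989429/274877906944 → NEW=255, ERR=-4688197281291/274877906944
(3,0): OLD=486549457/8388608 → NEW=0, ERR=486549457/8388608
(3,1): OLD=6199950013/67108864 → NEW=0, ERR=6199950013/67108864
(3,2): OLD=66995913511/536870912 → NEW=0, ERR=66995913511/536870912
(3,3): OLD=425502039473/2147483648 → NEW=255, ERR=-122106290767/2147483648
(3,4): OLD=36985343624145/274877906944 → NEW=255, ERR=-33108522646575/274877906944
(3,5): OLD=325992709979715/2199023255552 → NEW=255, ERR=-234758220186045/2199023255552
(3,6): OLD=6599001215462301/35184372088832 → NEW=255, ERR=-2373013667189859/35184372088832
(4,0): OLD=77790275807/1073741824 → NEW=0, ERR=77790275807/1073741824
(4,1): OLD=2758912193683/17179869184 → NEW=255, ERR=-1621954448237/17179869184
(4,2): OLD=22761312873981/274877906944 → NEW=0, ERR=22761312873981/274877906944
(4,3): OLD=320340054190831/2199023255552 → NEW=255, ERR=-240410875974929/2199023255552
(4,4): OLD=966854241288701/17592186044416 → NEW=0, ERR=966854241288701/17592186044416
(4,5): OLD=94862460640246813/562949953421312 → NEW=255, ERR=-48689777482187747/562949953421312
(4,6): OLD=1543938583255484635/9007199254740992 → NEW=255, ERR=-752897226703468325/9007199254740992
(5,0): OLD=11527841276777/274877906944 → NEW=0, ERR=11527841276777/274877906944
(5,1): OLD=171300995786595/2199023255552 → NEW=0, ERR=171300995786595/2199023255552
(5,2): OLD=2367169134569157/17592186044416 → NEW=255, ERR=-2118838306756923/17592186044416
(5,3): OLD=9235527685432569/140737488355328 → NEW=0, ERR=9235527685432569/140737488355328
Target (5,3): original=137, with diffused error = 9235527685432569/140737488355328

Answer: 9235527685432569/140737488355328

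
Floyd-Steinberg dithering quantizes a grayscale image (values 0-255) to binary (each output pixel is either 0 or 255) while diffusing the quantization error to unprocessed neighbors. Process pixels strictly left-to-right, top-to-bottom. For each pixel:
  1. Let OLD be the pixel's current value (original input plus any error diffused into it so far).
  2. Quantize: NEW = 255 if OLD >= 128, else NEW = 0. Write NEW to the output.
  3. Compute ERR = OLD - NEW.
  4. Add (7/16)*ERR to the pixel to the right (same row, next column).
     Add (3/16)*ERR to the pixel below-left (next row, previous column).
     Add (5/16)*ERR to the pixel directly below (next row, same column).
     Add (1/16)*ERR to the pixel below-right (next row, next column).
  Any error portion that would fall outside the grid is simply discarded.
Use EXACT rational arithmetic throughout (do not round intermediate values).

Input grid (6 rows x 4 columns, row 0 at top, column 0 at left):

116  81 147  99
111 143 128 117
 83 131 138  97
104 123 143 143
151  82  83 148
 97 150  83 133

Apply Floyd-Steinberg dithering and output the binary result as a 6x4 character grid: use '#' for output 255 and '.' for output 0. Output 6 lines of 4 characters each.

Answer: .#.#
.#.#
.#..
.###
#...
.#.#

Derivation:
(0,0): OLD=116 → NEW=0, ERR=116
(0,1): OLD=527/4 → NEW=255, ERR=-493/4
(0,2): OLD=5957/64 → NEW=0, ERR=5957/64
(0,3): OLD=143075/1024 → NEW=255, ERR=-118045/1024
(1,0): OLD=7945/64 → NEW=0, ERR=7945/64
(1,1): OLD=93951/512 → NEW=255, ERR=-36609/512
(1,2): OLD=1580843/16384 → NEW=0, ERR=1580843/16384
(1,3): OLD=33818141/262144 → NEW=255, ERR=-33028579/262144
(2,0): OLD=887909/8192 → NEW=0, ERR=887909/8192
(2,1): OLD=47690599/262144 → NEW=255, ERR=-19156121/262144
(2,2): OLD=56669875/524288 → NEW=0, ERR=56669875/524288
(2,3): OLD=930685287/8388608 → NEW=0, ERR=930685287/8388608
(3,0): OLD=520804693/4194304 → NEW=0, ERR=520804693/4194304
(3,1): OLD=12182219851/67108864 → NEW=255, ERR=-4930540469/67108864
(3,2): OLD=172732497461/1073741824 → NEW=255, ERR=-101071667659/1073741824
(3,3): OLD=2460918107379/17179869184 → NEW=255, ERR=-1919948534541/17179869184
(4,0): OLD=189007769457/1073741824 → NEW=255, ERR=-84796395663/1073741824
(4,1): OLD=125421132179/8589934592 → NEW=0, ERR=125421132179/8589934592
(4,2): OLD=9462964750451/274877906944 → NEW=0, ERR=9462964750451/274877906944
(4,3): OLD=537681407212565/4398046511104 → NEW=0, ERR=537681407212565/4398046511104
(5,0): OLD=10315986056801/137438953472 → NEW=0, ERR=10315986056801/137438953472
(5,1): OLD=830879179571079/4398046511104 → NEW=255, ERR=-290622680760441/4398046511104
(5,2): OLD=195017000711639/2199023255552 → NEW=0, ERR=195017000711639/2199023255552
(5,3): OLD=14929095457662299/70368744177664 → NEW=255, ERR=-3014934307642021/70368744177664
Row 0: .#.#
Row 1: .#.#
Row 2: .#..
Row 3: .###
Row 4: #...
Row 5: .#.#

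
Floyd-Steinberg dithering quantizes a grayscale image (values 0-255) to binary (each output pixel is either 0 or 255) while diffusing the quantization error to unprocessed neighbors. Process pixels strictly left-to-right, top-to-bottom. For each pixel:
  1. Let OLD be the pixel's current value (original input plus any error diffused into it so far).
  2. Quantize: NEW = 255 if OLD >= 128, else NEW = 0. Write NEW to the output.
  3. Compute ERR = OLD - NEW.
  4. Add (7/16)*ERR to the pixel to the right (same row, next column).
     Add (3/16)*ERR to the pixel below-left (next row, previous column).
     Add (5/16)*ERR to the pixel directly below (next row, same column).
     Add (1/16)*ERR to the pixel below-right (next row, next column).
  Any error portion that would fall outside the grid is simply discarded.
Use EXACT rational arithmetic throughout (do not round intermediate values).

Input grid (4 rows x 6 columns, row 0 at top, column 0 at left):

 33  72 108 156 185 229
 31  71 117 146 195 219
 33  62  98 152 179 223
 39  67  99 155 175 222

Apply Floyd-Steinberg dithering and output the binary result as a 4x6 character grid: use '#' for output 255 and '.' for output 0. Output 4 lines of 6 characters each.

(0,0): OLD=33 → NEW=0, ERR=33
(0,1): OLD=1383/16 → NEW=0, ERR=1383/16
(0,2): OLD=37329/256 → NEW=255, ERR=-27951/256
(0,3): OLD=443319/4096 → NEW=0, ERR=443319/4096
(0,4): OLD=15227393/65536 → NEW=255, ERR=-1484287/65536
(0,5): OLD=229733895/1048576 → NEW=255, ERR=-37652985/1048576
(1,0): OLD=14725/256 → NEW=0, ERR=14725/256
(1,1): OLD=214563/2048 → NEW=0, ERR=214563/2048
(1,2): OLD=10119519/65536 → NEW=255, ERR=-6592161/65536
(1,3): OLD=32701043/262144 → NEW=0, ERR=32701043/262144
(1,4): OLD=4068974073/16777216 → NEW=255, ERR=-209216007/16777216
(1,5): OLD=53930636543/268435456 → NEW=255, ERR=-14520404737/268435456
(2,0): OLD=2314033/32768 → NEW=0, ERR=2314033/32768
(2,1): OLD=115731371/1048576 → NEW=0, ERR=115731371/1048576
(2,2): OLD=2429182657/16777216 → NEW=255, ERR=-1849007423/16777216
(2,3): OLD=18004114937/134217728 → NEW=255, ERR=-16221405703/134217728
(2,4): OLD=514886839403/4294967296 → NEW=0, ERR=514886839403/4294967296
(2,5): OLD=17713459511197/68719476736 → NEW=255, ERR=189992943517/68719476736
(3,0): OLD=1371750817/16777216 → NEW=0, ERR=1371750817/16777216
(3,1): OLD=16241851789/134217728 → NEW=0, ERR=16241851789/134217728
(3,2): OLD=109241472567/1073741824 → NEW=0, ERR=109241472567/1073741824
(3,3): OLD=12186169831397/68719476736 → NEW=255, ERR=-5337296736283/68719476736
(3,4): OLD=94254511984837/549755813888 → NEW=255, ERR=-45933220556603/549755813888
(3,5): OLD=1704705340218219/8796093022208 → NEW=255, ERR=-538298380444821/8796093022208
Row 0: ..#.##
Row 1: ..#.##
Row 2: ..##.#
Row 3: ...###

Answer: ..#.##
..#.##
..##.#
...###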